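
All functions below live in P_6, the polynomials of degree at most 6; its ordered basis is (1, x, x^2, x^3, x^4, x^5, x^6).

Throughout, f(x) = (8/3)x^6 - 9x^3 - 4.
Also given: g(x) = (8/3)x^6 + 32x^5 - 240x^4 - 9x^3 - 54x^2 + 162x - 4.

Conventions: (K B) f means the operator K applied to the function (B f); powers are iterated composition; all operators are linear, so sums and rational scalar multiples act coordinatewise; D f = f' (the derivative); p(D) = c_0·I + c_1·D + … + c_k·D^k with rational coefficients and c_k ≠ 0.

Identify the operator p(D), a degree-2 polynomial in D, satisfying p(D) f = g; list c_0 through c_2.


D^0 f = (8/3)x^6 - 9x^3 - 4
D^1 f = 16x^5 - 27x^2
D^2 f = 80x^4 - 54x
matching coefficients of g against c_0 f + c_1 Df + … from the top degree down determines the c_i
solution: c_0 = 1, c_1 = 2, c_2 = -3

p(D) = I + 2·D − 3·D^2, i.e. c_0 = 1, c_1 = 2, c_2 = -3


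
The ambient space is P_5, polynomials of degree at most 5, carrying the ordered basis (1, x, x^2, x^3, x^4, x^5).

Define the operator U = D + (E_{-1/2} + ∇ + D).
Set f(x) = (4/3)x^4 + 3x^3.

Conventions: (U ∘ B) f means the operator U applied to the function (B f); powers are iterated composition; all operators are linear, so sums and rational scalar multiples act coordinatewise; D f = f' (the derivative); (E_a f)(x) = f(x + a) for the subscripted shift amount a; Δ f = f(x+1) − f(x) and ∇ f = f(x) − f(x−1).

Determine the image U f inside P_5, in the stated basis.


D f = (16/3)x^3 + 9x^2
E_{-1/2} f = (4/3)x^4 + (1/3)x^3 - (5/2)x^2 + (19/12)x - 7/24
∇ f = (16/3)x^3 + x^2 - (11/3)x + 5/3
D f = (16/3)x^3 + 9x^2
(E_{-1/2} + ∇ + D) f = (4/3)x^4 + 11x^3 + (15/2)x^2 - (25/12)x + 11/8
(D + (E_{-1/2} + ∇ + D)) f = (4/3)x^4 + (49/3)x^3 + (33/2)x^2 - (25/12)x + 11/8

g(x) = (4/3)x^4 + (49/3)x^3 + (33/2)x^2 - (25/12)x + 11/8


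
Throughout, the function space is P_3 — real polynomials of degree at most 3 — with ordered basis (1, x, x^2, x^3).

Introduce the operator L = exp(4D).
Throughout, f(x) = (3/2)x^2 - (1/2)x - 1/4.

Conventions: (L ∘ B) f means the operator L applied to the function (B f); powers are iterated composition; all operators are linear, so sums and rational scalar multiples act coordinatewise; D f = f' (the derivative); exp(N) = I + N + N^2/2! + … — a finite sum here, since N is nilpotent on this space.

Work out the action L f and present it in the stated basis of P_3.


the result is g(x) = (3/2)x^2 + (23/2)x + 87/4

order-1 term: 12x - 2
order-2 term: 24
the series for exp(4D) f terminates at order 2
exp(4D) f = (3/2)x^2 + (23/2)x + 87/4


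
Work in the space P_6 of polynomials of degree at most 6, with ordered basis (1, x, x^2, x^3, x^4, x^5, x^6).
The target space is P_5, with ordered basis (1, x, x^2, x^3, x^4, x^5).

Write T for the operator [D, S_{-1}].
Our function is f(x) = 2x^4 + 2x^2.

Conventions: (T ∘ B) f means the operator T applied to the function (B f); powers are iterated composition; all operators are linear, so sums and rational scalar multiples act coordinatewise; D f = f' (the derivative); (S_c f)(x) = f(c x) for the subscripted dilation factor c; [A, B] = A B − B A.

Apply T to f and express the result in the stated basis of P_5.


S_{-1} f = 2x^4 + 2x^2
D S_{-1} f = 8x^3 + 4x
D f = 8x^3 + 4x
S_{-1} D f = -8x^3 - 4x
[D, S_{-1}] f = 16x^3 + 8x

g(x) = 16x^3 + 8x


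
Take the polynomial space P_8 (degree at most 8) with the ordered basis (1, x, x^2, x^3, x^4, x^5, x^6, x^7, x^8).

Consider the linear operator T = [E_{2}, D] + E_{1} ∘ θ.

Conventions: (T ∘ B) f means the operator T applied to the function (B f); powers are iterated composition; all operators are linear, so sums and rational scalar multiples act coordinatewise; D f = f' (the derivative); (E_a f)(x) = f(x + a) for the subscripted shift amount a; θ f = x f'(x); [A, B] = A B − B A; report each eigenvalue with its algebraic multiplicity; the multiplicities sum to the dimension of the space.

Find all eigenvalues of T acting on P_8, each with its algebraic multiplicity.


λ = 0 (multiplicity 1), λ = 1 (multiplicity 1), λ = 2 (multiplicity 1), λ = 3 (multiplicity 1), λ = 4 (multiplicity 1), λ = 5 (multiplicity 1), λ = 6 (multiplicity 1), λ = 7 (multiplicity 1), λ = 8 (multiplicity 1)

image of 1: 0
image of x: x + 1
image of x^2: 2x^2 + 4x + 2
image of x^3: 3x^3 + 9x^2 + 9x + 3
image of x^4: 4x^4 + 16x^3 + 24x^2 + 16x + 4
image of x^5: 5x^5 + 25x^4 + 50x^3 + 50x^2 + 25x + 5
image of x^6: 6x^6 + 36x^5 + 90x^4 + 120x^3 + 90x^2 + 36x + 6
image of x^7: 7x^7 + 49x^6 + 147x^5 + 245x^4 + 245x^3 + 147x^2 + 49x + 7
image of x^8: 8x^8 + 64x^7 + 224x^6 + 448x^5 + 560x^4 + 448x^3 + 224x^2 + 64x + 8
the matrix is upper triangular; its diagonal is (0, 1, 2, 3, 4, 5, 6, 7, 8)
for a triangular matrix the eigenvalues are the diagonal entries, with algebraic multiplicity their repetition count


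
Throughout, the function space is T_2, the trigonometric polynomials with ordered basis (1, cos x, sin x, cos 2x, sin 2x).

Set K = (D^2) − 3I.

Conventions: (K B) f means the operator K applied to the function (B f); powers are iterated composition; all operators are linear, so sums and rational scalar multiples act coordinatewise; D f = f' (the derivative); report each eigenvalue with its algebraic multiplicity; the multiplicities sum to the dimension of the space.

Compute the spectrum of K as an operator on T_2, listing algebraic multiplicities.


image of 1: -3
image of cos x: -4cos x
image of sin x: -4sin x
image of cos 2x: -7cos 2x
image of sin 2x: -7sin 2x
the matrix is diagonal; its diagonal is (-3, -4, -4, -7, -7)
for a triangular matrix the eigenvalues are the diagonal entries, with algebraic multiplicity their repetition count

λ = -7 (multiplicity 2), λ = -4 (multiplicity 2), λ = -3 (multiplicity 1)


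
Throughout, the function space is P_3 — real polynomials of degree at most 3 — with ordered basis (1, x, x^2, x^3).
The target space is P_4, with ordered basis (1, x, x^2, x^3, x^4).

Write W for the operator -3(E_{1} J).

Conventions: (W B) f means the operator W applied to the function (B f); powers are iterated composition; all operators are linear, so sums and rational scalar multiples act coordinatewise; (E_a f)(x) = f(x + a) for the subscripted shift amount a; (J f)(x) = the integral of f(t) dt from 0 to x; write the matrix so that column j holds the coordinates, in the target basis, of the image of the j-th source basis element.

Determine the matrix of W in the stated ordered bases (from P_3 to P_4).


the matrix is [[-3, -3/2, -1, -3/4]; [-3, -3, -3, -3]; [0, -3/2, -3, -9/2]; [0, 0, -1, -3]; [0, 0, 0, -3/4]] (rows listed top to bottom)

image of 1: -3x - 3
image of x: -(3/2)x^2 - 3x - 3/2
image of x^2: -x^3 - 3x^2 - 3x - 1
image of x^3: -(3/4)x^4 - 3x^3 - (9/2)x^2 - 3x - 3/4
each image's coordinates form column j of the matrix


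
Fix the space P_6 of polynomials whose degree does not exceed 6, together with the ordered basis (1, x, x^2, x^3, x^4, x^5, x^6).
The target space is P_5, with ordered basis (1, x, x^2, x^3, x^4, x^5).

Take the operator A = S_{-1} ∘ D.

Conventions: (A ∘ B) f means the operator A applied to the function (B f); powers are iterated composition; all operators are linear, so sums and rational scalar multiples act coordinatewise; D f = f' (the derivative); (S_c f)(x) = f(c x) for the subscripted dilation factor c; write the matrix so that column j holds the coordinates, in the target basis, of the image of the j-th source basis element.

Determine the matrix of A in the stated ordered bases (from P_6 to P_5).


image of 1: 0
image of x: 1
image of x^2: -2x
image of x^3: 3x^2
image of x^4: -4x^3
image of x^5: 5x^4
image of x^6: -6x^5
each image's coordinates form column j of the matrix

the matrix is [[0, 1, 0, 0, 0, 0, 0]; [0, 0, -2, 0, 0, 0, 0]; [0, 0, 0, 3, 0, 0, 0]; [0, 0, 0, 0, -4, 0, 0]; [0, 0, 0, 0, 0, 5, 0]; [0, 0, 0, 0, 0, 0, -6]] (rows listed top to bottom)


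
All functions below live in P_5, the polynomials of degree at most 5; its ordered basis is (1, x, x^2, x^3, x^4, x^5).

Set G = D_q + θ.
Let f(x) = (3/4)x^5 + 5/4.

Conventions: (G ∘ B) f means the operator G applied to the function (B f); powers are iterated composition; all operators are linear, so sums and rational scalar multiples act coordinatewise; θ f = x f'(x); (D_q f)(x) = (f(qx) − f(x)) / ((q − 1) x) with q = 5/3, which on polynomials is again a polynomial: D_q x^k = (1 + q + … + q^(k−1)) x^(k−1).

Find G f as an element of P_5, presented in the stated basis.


D_q f = (1441/108)x^4
θ f = (15/4)x^5
(D_q + θ) f = (15/4)x^5 + (1441/108)x^4

the result is g(x) = (15/4)x^5 + (1441/108)x^4


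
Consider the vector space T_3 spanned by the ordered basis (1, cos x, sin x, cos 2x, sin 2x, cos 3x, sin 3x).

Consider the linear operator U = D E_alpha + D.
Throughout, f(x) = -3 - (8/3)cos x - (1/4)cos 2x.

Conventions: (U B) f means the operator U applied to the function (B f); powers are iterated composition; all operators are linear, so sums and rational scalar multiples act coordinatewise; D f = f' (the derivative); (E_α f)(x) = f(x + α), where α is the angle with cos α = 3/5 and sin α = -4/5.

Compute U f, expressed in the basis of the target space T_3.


the image equals g(x) = -(32/15)cos x + (64/15)sin x - (12/25)cos 2x + (9/25)sin 2x

E_alpha f = -3 - (8/5)cos x - (32/15)sin x + (7/100)cos 2x - (6/25)sin 2x
D E_alpha f = -(32/15)cos x + (8/5)sin x - (12/25)cos 2x - (7/50)sin 2x
D f = (8/3)sin x + (1/2)sin 2x
(D E_alpha + D) f = -(32/15)cos x + (64/15)sin x - (12/25)cos 2x + (9/25)sin 2x


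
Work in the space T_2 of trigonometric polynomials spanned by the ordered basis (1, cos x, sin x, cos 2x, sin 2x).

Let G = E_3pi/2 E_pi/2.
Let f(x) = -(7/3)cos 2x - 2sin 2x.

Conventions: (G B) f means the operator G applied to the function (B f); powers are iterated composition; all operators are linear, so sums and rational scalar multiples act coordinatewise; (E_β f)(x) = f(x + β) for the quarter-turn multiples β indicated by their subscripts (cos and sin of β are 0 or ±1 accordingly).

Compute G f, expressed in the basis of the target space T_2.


E_pi/2 f = (7/3)cos 2x + 2sin 2x
E_3pi/2 E_pi/2 f = -(7/3)cos 2x - 2sin 2x

the image equals g(x) = -(7/3)cos 2x - 2sin 2x


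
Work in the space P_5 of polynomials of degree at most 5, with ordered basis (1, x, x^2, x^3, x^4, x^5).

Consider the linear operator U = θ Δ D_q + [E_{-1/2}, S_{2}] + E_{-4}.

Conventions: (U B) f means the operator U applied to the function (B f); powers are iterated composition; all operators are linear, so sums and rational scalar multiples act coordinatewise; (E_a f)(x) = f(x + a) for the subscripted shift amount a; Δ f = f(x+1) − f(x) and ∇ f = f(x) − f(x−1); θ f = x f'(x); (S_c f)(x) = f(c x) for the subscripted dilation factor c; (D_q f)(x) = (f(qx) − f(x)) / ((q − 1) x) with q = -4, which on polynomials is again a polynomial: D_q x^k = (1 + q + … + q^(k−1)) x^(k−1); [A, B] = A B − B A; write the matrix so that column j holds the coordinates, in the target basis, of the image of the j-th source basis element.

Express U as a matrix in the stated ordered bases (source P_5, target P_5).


image of 1: 1
image of x: x - 9/2
image of x^2: x^2 - 10x + 67/4
image of x^3: x^3 - 18x^2 + (157/2)x - 519/8
image of x^4: x^4 - 32x^3 - 192x^2 - 416x + 4111/16
image of x^5: x^5 - 60x^4 + 2680x^3 + 1785x^2 + (16875/8)x - 32799/32
each image's coordinates form column j of the matrix

the matrix is [[1, -9/2, 67/4, -519/8, 4111/16, -32799/32]; [0, 1, -10, 157/2, -416, 16875/8]; [0, 0, 1, -18, -192, 1785]; [0, 0, 0, 1, -32, 2680]; [0, 0, 0, 0, 1, -60]; [0, 0, 0, 0, 0, 1]] (rows listed top to bottom)


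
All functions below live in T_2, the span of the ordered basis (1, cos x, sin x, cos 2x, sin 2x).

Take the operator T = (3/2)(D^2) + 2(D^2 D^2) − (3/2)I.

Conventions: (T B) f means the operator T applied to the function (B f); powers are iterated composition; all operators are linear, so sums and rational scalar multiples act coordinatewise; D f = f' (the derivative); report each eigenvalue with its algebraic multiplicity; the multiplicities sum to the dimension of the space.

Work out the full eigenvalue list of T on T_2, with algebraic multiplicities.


λ = -3/2 (multiplicity 1), λ = -1 (multiplicity 2), λ = 49/2 (multiplicity 2)

image of 1: -3/2
image of cos x: -cos x
image of sin x: -sin x
image of cos 2x: (49/2)cos 2x
image of sin 2x: (49/2)sin 2x
the matrix is diagonal; its diagonal is (-3/2, -1, -1, 49/2, 49/2)
for a triangular matrix the eigenvalues are the diagonal entries, with algebraic multiplicity their repetition count


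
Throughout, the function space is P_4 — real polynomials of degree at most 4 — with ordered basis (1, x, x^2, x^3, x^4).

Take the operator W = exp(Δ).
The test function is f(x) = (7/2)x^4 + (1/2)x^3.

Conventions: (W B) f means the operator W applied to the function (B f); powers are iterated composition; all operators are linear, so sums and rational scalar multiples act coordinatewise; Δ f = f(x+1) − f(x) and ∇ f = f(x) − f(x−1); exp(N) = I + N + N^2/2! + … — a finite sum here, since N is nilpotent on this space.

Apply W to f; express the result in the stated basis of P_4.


order-1 term: 14x^3 + (45/2)x^2 + (31/2)x + 4
order-2 term: 21x^2 + (87/2)x + 26
order-3 term: 14x + 43/2
order-4 term: 7/2
the series for exp(Δ) f terminates at order 4
exp(Δ) f = (7/2)x^4 + (29/2)x^3 + (87/2)x^2 + 73x + 55

the result is g(x) = (7/2)x^4 + (29/2)x^3 + (87/2)x^2 + 73x + 55


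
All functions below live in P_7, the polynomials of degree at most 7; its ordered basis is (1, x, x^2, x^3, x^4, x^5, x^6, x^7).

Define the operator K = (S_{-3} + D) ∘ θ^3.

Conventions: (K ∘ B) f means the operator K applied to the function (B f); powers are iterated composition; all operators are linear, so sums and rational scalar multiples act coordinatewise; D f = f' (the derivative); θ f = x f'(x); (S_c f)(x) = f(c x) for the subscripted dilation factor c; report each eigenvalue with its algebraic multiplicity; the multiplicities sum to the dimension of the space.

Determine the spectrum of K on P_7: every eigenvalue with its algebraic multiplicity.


image of 1: 0
image of x: -3x + 1
image of x^2: 72x^2 + 16x
image of x^3: -729x^3 + 81x^2
image of x^4: 5184x^4 + 256x^3
image of x^5: -30375x^5 + 625x^4
image of x^6: 157464x^6 + 1296x^5
image of x^7: -750141x^7 + 2401x^6
the matrix is upper triangular; its diagonal is (0, -3, 72, -729, 5184, -30375, 157464, -750141)
for a triangular matrix the eigenvalues are the diagonal entries, with algebraic multiplicity their repetition count

λ = -750141 (multiplicity 1), λ = -30375 (multiplicity 1), λ = -729 (multiplicity 1), λ = -3 (multiplicity 1), λ = 0 (multiplicity 1), λ = 72 (multiplicity 1), λ = 5184 (multiplicity 1), λ = 157464 (multiplicity 1)


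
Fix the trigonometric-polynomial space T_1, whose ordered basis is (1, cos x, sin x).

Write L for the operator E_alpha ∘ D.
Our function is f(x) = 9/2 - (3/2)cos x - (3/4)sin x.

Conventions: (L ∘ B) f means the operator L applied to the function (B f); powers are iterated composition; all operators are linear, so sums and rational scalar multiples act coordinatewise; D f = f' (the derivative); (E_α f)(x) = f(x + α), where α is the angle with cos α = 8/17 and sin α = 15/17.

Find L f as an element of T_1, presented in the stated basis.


D f = -(3/4)cos x + (3/2)sin x
E_alpha D f = (33/34)cos x + (93/68)sin x

the result is g(x) = (33/34)cos x + (93/68)sin x


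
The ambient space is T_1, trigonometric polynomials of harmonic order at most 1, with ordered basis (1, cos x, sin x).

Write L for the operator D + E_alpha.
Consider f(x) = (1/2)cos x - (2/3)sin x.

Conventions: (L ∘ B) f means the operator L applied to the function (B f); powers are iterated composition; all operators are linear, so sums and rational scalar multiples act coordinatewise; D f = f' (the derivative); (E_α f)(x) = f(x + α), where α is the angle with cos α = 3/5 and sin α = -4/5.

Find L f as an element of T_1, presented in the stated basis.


the result is g(x) = (1/6)cos x - (1/2)sin x

D f = -(2/3)cos x - (1/2)sin x
E_alpha f = (5/6)cos x
(D + E_alpha) f = (1/6)cos x - (1/2)sin x


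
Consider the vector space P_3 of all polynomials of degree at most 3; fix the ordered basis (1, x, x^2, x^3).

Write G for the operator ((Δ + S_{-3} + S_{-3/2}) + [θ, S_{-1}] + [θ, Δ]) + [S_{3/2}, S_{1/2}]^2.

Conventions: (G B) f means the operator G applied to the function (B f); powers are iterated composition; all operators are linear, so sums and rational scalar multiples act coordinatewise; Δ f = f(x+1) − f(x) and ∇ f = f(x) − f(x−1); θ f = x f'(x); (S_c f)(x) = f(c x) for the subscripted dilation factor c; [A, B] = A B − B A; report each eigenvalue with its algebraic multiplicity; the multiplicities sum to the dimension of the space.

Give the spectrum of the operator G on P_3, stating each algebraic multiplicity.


λ = -243/8 (multiplicity 1), λ = -9/2 (multiplicity 1), λ = 2 (multiplicity 1), λ = 45/4 (multiplicity 1)

image of 1: 2
image of x: -(9/2)x
image of x^2: (45/4)x^2 - 1
image of x^3: -(243/8)x^3 - 3x - 2
the matrix is upper triangular; its diagonal is (2, -9/2, 45/4, -243/8)
for a triangular matrix the eigenvalues are the diagonal entries, with algebraic multiplicity their repetition count


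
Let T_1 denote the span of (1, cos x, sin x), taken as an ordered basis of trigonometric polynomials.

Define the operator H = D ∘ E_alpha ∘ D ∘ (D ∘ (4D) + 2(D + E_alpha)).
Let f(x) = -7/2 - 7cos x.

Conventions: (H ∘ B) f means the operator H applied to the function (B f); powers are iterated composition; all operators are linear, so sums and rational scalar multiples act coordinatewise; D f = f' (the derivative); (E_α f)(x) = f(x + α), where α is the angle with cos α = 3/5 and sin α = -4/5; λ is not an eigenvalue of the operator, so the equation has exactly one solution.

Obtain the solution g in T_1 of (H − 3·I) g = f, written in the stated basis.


write g with unknown coordinates in the stated basis and equate coefficients in (H − 3·I) g = f
solving from the highest basis element down gives g = 7/6 + (287/221)cos x + (434/221)sin x
check: H g = -(686/221)cos x + (1302/221)sin x
so H g − 3·g = -7/2 - 7cos x = f ✓

the image equals g(x) = 7/6 + (287/221)cos x + (434/221)sin x


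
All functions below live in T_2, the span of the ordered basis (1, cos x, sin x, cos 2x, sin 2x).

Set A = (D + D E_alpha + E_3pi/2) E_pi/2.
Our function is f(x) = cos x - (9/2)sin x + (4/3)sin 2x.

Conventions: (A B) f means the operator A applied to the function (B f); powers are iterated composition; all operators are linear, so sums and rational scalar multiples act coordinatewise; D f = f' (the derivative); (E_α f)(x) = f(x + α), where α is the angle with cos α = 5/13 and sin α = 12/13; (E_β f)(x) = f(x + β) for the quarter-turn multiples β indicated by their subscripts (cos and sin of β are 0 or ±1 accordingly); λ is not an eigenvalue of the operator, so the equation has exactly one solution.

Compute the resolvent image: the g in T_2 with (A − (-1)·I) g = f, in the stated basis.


the image equals g(x) = -(23/8)cos x - 3sin x + (100/1527)cos 2x + (578/1527)sin 2x

write g with unknown coordinates in the stated basis and equate coefficients in (A − (-1)·I) g = f
solving from the highest basis element down gives g = -(23/8)cos x - 3sin x + (100/1527)cos 2x + (578/1527)sin 2x
check: A g = (31/8)cos x - (3/2)sin x - (100/1527)cos 2x + (486/509)sin 2x
so A g − (-1)·g = cos x - (9/2)sin x + (4/3)sin 2x = f ✓


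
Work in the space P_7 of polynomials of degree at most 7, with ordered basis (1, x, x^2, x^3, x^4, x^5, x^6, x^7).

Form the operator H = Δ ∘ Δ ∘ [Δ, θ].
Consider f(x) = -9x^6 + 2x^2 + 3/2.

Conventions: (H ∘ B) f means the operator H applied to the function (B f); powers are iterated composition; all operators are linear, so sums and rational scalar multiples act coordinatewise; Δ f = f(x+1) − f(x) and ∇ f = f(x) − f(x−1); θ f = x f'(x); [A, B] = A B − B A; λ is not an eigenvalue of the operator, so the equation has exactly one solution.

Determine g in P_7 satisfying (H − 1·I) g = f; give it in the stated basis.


write g with unknown coordinates in the stated basis and equate coefficients in (H − 1·I) g = f
solving from the highest basis element down gives g = 9x^6 + 1080x^3 + 6478x^2 + 13500x + 32397/2
check: H g = 1080x^3 + 6480x^2 + 13500x + 16200
so H g − 1·g = -9x^6 + 2x^2 + 3/2 = f ✓

the image equals g(x) = 9x^6 + 1080x^3 + 6478x^2 + 13500x + 32397/2


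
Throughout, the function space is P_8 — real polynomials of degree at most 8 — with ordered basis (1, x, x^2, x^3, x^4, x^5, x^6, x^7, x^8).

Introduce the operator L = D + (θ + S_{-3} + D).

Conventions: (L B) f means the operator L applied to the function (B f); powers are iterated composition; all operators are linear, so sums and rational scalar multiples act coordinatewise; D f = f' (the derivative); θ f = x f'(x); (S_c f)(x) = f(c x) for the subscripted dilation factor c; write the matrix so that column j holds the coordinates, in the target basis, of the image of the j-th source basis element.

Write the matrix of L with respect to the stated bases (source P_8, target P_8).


image of 1: 1
image of x: -2x + 2
image of x^2: 11x^2 + 4x
image of x^3: -24x^3 + 6x^2
image of x^4: 85x^4 + 8x^3
image of x^5: -238x^5 + 10x^4
image of x^6: 735x^6 + 12x^5
image of x^7: -2180x^7 + 14x^6
image of x^8: 6569x^8 + 16x^7
each image's coordinates form column j of the matrix

the matrix is [[1, 2, 0, 0, 0, 0, 0, 0, 0]; [0, -2, 4, 0, 0, 0, 0, 0, 0]; [0, 0, 11, 6, 0, 0, 0, 0, 0]; [0, 0, 0, -24, 8, 0, 0, 0, 0]; [0, 0, 0, 0, 85, 10, 0, 0, 0]; [0, 0, 0, 0, 0, -238, 12, 0, 0]; [0, 0, 0, 0, 0, 0, 735, 14, 0]; [0, 0, 0, 0, 0, 0, 0, -2180, 16]; [0, 0, 0, 0, 0, 0, 0, 0, 6569]] (rows listed top to bottom)


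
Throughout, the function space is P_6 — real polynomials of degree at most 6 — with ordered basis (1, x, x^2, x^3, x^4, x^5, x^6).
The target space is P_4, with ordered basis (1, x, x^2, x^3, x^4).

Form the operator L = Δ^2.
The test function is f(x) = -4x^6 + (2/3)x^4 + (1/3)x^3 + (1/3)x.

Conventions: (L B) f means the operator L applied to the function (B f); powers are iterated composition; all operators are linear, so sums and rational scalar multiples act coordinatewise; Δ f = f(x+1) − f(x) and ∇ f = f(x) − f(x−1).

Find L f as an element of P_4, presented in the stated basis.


Δ f = -24x^5 - 60x^4 - (232/3)x^3 - 55x^2 - (61/3)x - 8/3
Δ Δ f = -120x^4 - 480x^3 - 832x^2 - 702x - 710/3

g(x) = -120x^4 - 480x^3 - 832x^2 - 702x - 710/3


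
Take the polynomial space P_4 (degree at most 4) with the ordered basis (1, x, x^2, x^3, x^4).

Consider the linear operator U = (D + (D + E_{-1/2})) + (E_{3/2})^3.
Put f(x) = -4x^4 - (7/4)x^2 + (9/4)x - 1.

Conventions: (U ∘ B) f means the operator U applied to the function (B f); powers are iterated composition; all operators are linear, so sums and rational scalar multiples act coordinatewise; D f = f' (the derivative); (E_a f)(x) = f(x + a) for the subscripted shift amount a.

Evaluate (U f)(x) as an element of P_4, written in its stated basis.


the result is g(x) = -8x^4 - 96x^3 - (991/2)x^2 - (2945/2)x - 13319/8

D f = -16x^3 - (7/2)x + 9/4
D f = -16x^3 - (7/2)x + 9/4
E_{-1/2} f = -4x^4 + 8x^3 - (31/4)x^2 + 6x - 45/16
(D + E_{-1/2}) f = -4x^4 - 8x^3 - (31/4)x^2 + (5/2)x - 9/16
(D + (D + E_{-1/2})) f = -4x^4 - 24x^3 - (31/4)x^2 - x + 27/16
E_{3/2} f = -4x^4 - 24x^3 - (223/4)x^2 - 57x - 349/16
E_{3/2} E_{3/2} f = -4x^4 - 48x^3 - (871/4)x^2 - (1761/4)x - 334
E_{3/2} E_{3/2} E_{3/2} f = -4x^4 - 72x^3 - (1951/4)x^2 - (2943/2)x - 26665/16
((D + (D + E_{-1/2})) + (E_{3/2})^3) f = -8x^4 - 96x^3 - (991/2)x^2 - (2945/2)x - 13319/8


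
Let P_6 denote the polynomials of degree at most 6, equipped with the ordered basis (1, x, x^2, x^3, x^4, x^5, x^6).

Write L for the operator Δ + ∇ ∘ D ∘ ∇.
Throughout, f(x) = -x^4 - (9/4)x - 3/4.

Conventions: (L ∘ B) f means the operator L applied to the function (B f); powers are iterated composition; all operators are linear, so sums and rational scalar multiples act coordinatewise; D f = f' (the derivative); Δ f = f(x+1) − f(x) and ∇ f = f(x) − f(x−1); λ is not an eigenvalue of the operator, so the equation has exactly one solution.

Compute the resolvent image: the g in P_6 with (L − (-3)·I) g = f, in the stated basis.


the image equals g(x) = -(1/3)x^4 + (4/9)x^3 + (2/9)x^2 + (191/108)x - 365/81

write g with unknown coordinates in the stated basis and equate coefficients in (L − (-3)·I) g = f
solving from the highest basis element down gives g = -(1/3)x^4 + (4/9)x^3 + (2/9)x^2 + (191/108)x - 365/81
check: L g = -(4/3)x^3 - (2/3)x^2 - (68/9)x + 1379/108
so L g − (-3)·g = -x^4 - (9/4)x - 3/4 = f ✓


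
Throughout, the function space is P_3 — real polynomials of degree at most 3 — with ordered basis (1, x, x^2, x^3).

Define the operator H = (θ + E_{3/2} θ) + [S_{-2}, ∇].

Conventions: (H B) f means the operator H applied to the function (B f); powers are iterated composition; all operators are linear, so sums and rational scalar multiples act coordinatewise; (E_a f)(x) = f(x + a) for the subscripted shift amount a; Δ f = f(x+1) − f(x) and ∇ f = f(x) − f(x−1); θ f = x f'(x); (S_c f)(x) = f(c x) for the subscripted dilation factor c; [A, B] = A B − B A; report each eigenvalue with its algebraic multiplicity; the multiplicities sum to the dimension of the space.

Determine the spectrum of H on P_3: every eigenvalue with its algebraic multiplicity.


image of 1: 0
image of x: 2x + 9/2
image of x^2: 4x^2 - 6x + 15/2
image of x^3: 6x^3 + (99/2)x^2 + (9/4)x + 153/8
the matrix is upper triangular; its diagonal is (0, 2, 4, 6)
for a triangular matrix the eigenvalues are the diagonal entries, with algebraic multiplicity their repetition count

λ = 0 (multiplicity 1), λ = 2 (multiplicity 1), λ = 4 (multiplicity 1), λ = 6 (multiplicity 1)


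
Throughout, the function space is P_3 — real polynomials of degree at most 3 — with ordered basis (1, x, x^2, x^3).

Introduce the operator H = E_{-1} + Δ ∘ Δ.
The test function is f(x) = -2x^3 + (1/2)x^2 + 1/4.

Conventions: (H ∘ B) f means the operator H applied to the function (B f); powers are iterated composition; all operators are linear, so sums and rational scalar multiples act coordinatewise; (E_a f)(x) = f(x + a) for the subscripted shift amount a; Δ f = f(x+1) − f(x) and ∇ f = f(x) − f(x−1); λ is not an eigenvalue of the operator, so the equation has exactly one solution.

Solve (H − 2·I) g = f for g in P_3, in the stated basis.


write g with unknown coordinates in the stated basis and equate coefficients in (H − 2·I) g = f
solving from the highest basis element down gives g = 2x^3 - (13/2)x^2 + 31x - 163/4
check: H g = 2x^3 - (25/2)x^2 + 62x - 325/4
so H g − 2·g = -2x^3 + (1/2)x^2 + 1/4 = f ✓

g(x) = 2x^3 - (13/2)x^2 + 31x - 163/4


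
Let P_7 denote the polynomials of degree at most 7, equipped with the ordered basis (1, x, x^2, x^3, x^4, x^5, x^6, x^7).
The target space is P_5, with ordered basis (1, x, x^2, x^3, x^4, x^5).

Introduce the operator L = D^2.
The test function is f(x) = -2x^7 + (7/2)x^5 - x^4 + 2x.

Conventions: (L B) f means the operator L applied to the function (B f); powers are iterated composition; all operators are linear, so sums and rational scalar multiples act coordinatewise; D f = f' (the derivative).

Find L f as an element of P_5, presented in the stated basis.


D f = -14x^6 + (35/2)x^4 - 4x^3 + 2
D D f = -84x^5 + 70x^3 - 12x^2

g(x) = -84x^5 + 70x^3 - 12x^2


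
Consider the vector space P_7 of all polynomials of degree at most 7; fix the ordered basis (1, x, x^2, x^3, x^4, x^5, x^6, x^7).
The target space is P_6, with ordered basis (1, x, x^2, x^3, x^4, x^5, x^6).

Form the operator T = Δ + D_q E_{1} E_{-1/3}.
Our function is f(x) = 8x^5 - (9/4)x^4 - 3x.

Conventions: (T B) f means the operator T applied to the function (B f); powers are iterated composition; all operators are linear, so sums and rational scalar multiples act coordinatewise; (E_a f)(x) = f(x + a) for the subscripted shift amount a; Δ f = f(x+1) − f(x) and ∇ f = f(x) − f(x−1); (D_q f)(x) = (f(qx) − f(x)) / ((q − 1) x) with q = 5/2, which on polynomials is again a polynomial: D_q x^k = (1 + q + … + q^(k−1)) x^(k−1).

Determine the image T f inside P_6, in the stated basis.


Δ f = 40x^4 + 71x^3 + (133/2)x^2 + 31x + 11/4
E_{-1/3} f = 8x^5 - (187/12)x^4 + (107/9)x^3 - (241/54)x^2 - (176/81)x + 913/972
E_{1} E_{-1/3} f = 8x^5 + (293/12)x^4 + (266/9)x^3 + (478/27)x^2 + (181/81)x - 338/243
D_q E_{1} E_{-1/3} f = (1031/2)x^4 + (59479/96)x^3 + (1729/6)x^2 + (1673/27)x + 181/81
(Δ + D_q E_{1} E_{-1/3}) f = (1111/2)x^4 + (66295/96)x^3 + (1064/3)x^2 + (2510/27)x + 1615/324

the result is g(x) = (1111/2)x^4 + (66295/96)x^3 + (1064/3)x^2 + (2510/27)x + 1615/324


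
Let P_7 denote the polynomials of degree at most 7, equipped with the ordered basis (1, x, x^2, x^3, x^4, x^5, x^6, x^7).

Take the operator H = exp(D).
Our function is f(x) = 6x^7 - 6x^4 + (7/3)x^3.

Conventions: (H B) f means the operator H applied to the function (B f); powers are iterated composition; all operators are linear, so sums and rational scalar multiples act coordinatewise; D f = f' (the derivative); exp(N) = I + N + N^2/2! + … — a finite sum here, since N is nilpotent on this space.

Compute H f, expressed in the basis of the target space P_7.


the result is g(x) = 6x^7 + 42x^6 + 126x^5 + 204x^4 + (565/3)x^3 + 97x^2 + 25x + 7/3

order-1 term: 42x^6 - 24x^3 + 7x^2
order-2 term: 126x^5 - 36x^2 + 7x
order-3 term: 210x^4 - 24x + 7/3
order-4 term: 210x^3 - 6
order-5 term: 126x^2
order-6 term: 42x
order-7 term: 6
the series for exp(D) f terminates at order 7
exp(D) f = 6x^7 + 42x^6 + 126x^5 + 204x^4 + (565/3)x^3 + 97x^2 + 25x + 7/3


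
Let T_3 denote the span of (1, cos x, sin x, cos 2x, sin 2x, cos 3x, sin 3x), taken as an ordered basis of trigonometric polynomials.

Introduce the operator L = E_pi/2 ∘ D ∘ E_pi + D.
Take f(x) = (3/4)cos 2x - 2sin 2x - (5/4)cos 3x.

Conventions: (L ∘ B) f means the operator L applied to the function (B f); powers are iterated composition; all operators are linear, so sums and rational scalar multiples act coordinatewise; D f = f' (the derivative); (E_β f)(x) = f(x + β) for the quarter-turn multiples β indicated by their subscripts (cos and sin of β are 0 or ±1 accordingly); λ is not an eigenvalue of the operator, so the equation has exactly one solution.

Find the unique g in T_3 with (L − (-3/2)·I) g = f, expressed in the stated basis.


write g with unknown coordinates in the stated basis and equate coefficients in (L − (-3/2)·I) g = f
solving from the highest basis element down gives g = (1/2)cos 2x - (4/3)sin 2x + (1/6)cos 3x - (1/3)sin 3x
check: L g = -(3/2)cos 3x + (1/2)sin 3x
so L g − (-3/2)·g = (3/4)cos 2x - 2sin 2x - (5/4)cos 3x = f ✓

g(x) = (1/2)cos 2x - (4/3)sin 2x + (1/6)cos 3x - (1/3)sin 3x


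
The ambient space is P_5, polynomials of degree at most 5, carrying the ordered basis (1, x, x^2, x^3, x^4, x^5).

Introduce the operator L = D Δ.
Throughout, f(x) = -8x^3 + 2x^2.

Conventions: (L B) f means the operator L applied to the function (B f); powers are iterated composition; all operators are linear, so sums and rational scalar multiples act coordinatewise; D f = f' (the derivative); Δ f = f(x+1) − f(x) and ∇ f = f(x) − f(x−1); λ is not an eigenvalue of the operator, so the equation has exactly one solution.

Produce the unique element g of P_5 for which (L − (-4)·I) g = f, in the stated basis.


write g with unknown coordinates in the stated basis and equate coefficients in (L − (-4)·I) g = f
solving from the highest basis element down gives g = -2x^3 + (1/2)x^2 + 3x + 5/4
check: L g = -12x - 5
so L g − (-4)·g = -8x^3 + 2x^2 = f ✓

the image equals g(x) = -2x^3 + (1/2)x^2 + 3x + 5/4


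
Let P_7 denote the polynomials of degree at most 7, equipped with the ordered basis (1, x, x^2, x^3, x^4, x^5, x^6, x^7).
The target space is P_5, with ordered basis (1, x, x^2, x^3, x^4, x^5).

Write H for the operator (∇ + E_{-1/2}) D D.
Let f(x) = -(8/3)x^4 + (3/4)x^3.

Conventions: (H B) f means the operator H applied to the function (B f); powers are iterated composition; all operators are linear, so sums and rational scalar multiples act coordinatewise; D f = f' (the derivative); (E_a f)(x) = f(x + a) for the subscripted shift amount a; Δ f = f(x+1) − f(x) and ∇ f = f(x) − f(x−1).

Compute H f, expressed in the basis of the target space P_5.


D f = -(32/3)x^3 + (9/4)x^2
D D f = -32x^2 + (9/2)x
∇ D D f = -64x + 73/2
E_{-1/2} D D f = -32x^2 + (73/2)x - 41/4
(∇ + E_{-1/2}) D D f = -32x^2 - (55/2)x + 105/4

the result is g(x) = -32x^2 - (55/2)x + 105/4


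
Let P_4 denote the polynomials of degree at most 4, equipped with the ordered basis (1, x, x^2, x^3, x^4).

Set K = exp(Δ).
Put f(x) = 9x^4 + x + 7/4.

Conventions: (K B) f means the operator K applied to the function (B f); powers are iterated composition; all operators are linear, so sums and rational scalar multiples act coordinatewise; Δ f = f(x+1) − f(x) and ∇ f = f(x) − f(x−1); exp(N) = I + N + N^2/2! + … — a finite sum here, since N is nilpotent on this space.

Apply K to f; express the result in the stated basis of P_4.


order-1 term: 36x^3 + 54x^2 + 36x + 10
order-2 term: 54x^2 + 108x + 63
order-3 term: 36x + 54
order-4 term: 9
the series for exp(Δ) f terminates at order 4
exp(Δ) f = 9x^4 + 36x^3 + 108x^2 + 181x + 551/4

the image equals g(x) = 9x^4 + 36x^3 + 108x^2 + 181x + 551/4


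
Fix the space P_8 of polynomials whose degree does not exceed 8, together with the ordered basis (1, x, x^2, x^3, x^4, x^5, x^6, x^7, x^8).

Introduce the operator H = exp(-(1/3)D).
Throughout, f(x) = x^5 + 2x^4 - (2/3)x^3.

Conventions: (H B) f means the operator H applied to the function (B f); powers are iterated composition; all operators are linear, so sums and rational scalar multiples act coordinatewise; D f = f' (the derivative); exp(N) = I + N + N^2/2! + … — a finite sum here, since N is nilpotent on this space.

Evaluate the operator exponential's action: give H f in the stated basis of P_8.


the image equals g(x) = x^5 + (1/3)x^4 - (20/9)x^3 + (44/27)x^2 - (37/81)x + 11/243

order-1 term: -(5/3)x^4 - (8/3)x^3 + (2/3)x^2
order-2 term: (10/9)x^3 + (4/3)x^2 - (2/9)x
order-3 term: -(10/27)x^2 - (8/27)x + 2/81
order-4 term: (5/81)x + 2/81
order-5 term: -1/243
the series for exp(-(1/3)D) f terminates at order 5
exp(-(1/3)D) f = x^5 + (1/3)x^4 - (20/9)x^3 + (44/27)x^2 - (37/81)x + 11/243


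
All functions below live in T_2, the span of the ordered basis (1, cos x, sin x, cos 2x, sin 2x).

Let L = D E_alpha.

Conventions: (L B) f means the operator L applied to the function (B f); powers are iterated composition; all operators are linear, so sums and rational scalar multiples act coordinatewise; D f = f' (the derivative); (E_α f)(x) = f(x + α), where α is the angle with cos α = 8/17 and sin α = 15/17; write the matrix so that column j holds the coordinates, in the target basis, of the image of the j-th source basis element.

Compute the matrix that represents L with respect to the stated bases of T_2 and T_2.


the matrix is [[0, 0, 0, 0, 0]; [0, -15/17, 8/17, 0, 0]; [0, -8/17, -15/17, 0, 0]; [0, 0, 0, -480/289, -322/289]; [0, 0, 0, 322/289, -480/289]] (rows listed top to bottom)

image of 1: 0
image of cos x: -(15/17)cos x - (8/17)sin x
image of sin x: (8/17)cos x - (15/17)sin x
image of cos 2x: -(480/289)cos 2x + (322/289)sin 2x
image of sin 2x: -(322/289)cos 2x - (480/289)sin 2x
each image's coordinates form column j of the matrix


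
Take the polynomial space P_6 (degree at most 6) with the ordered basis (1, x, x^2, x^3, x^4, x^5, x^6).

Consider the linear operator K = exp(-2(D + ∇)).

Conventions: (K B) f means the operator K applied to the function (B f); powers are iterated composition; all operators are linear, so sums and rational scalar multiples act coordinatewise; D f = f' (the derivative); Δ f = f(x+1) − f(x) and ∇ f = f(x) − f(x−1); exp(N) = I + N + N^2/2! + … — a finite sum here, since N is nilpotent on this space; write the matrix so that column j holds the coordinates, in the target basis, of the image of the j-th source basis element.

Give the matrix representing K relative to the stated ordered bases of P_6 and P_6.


the matrix is [[1, -4, 18, -90, 494, -2946, 18926]; [0, 1, -8, 54, -360, 2470, -17676]; [0, 0, 1, -12, 108, -900, 7410]; [0, 0, 0, 1, -16, 180, -1800]; [0, 0, 0, 0, 1, -20, 270]; [0, 0, 0, 0, 0, 1, -24]; [0, 0, 0, 0, 0, 0, 1]] (rows listed top to bottom)

image of 1: 1
image of x: x - 4
image of x^2: x^2 - 8x + 18
image of x^3: x^3 - 12x^2 + 54x - 90
image of x^4: x^4 - 16x^3 + 108x^2 - 360x + 494
image of x^5: x^5 - 20x^4 + 180x^3 - 900x^2 + 2470x - 2946
image of x^6: x^6 - 24x^5 + 270x^4 - 1800x^3 + 7410x^2 - 17676x + 18926
each image's coordinates form column j of the matrix


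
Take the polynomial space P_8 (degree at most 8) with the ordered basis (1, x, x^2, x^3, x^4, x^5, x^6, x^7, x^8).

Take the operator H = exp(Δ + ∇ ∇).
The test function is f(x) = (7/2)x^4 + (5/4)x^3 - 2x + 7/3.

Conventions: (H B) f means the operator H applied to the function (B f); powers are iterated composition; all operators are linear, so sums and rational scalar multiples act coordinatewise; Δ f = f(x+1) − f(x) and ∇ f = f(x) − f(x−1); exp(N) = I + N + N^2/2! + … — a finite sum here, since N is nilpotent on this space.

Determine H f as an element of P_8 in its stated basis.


order-1 term: 14x^3 + (267/4)x^2 - (235/4)x + 177/4
order-2 term: 21x^2 + (519/4)x + 143/4
order-3 term: 14x + 257/4
order-4 term: 7/2
the series for exp(Δ + ∇ ∇) f terminates at order 4
exp(Δ + ∇ ∇) f = (7/2)x^4 + (61/4)x^3 + (351/4)x^2 + 83x + 1801/12

the image equals g(x) = (7/2)x^4 + (61/4)x^3 + (351/4)x^2 + 83x + 1801/12


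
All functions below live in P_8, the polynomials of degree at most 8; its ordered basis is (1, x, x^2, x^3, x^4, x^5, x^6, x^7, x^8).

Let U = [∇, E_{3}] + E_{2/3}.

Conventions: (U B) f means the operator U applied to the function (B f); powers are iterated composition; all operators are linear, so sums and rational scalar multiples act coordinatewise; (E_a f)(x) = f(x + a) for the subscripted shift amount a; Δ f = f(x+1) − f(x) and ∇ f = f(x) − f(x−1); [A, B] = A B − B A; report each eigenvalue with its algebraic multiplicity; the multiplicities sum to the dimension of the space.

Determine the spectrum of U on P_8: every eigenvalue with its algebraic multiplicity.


image of 1: 1
image of x: x + 2/3
image of x^2: x^2 + (4/3)x + 4/9
image of x^3: x^3 + 2x^2 + (4/3)x + 8/27
image of x^4: x^4 + (8/3)x^3 + (8/3)x^2 + (32/27)x + 16/81
image of x^5: x^5 + (10/3)x^4 + (40/9)x^3 + (80/27)x^2 + (80/81)x + 32/243
image of x^6: x^6 + 4x^5 + (20/3)x^4 + (160/27)x^3 + (80/27)x^2 + (64/81)x + 64/729
image of x^7: x^7 + (14/3)x^6 + (28/3)x^5 + (280/27)x^4 + (560/81)x^3 + (224/81)x^2 + (448/729)x + 128/2187
image of x^8: x^8 + (16/3)x^7 + (112/9)x^6 + (448/27)x^5 + (1120/81)x^4 + (1792/243)x^3 + (1792/729)x^2 + (1024/2187)x + 256/6561
the matrix is upper triangular; its diagonal is (1, 1, 1, 1, 1, 1, 1, 1, 1)
for a triangular matrix the eigenvalues are the diagonal entries, with algebraic multiplicity their repetition count

λ = 1 (multiplicity 9)


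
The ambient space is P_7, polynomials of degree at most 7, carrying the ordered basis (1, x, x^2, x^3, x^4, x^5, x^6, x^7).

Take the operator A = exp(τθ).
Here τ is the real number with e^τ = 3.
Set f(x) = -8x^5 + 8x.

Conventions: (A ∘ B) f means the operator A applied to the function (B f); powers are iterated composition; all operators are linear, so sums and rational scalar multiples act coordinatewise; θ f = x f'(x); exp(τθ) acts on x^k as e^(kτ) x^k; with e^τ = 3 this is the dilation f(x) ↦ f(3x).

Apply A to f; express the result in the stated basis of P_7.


the image equals g(x) = -1944x^5 + 24x

exp(τθ) x^k = e^(kτ) x^k; with e^τ = 3 this sends x^k to 3^k x^k
x ↦ 3 x
x^5 ↦ 243 x^5
applying this coordinatewise to f: exp(τθ) f = -1944x^5 + 24x
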